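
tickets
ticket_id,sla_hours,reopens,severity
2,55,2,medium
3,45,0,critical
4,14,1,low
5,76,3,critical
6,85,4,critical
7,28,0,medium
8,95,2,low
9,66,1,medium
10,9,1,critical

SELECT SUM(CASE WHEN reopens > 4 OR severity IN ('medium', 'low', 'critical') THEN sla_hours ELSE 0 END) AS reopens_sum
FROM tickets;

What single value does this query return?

ticket_id=2: ✓ → 55
ticket_id=3: ✓ → 45
ticket_id=4: ✓ → 14
ticket_id=5: ✓ → 76
ticket_id=6: ✓ → 85
ticket_id=7: ✓ → 28
ticket_id=8: ✓ → 95
ticket_id=9: ✓ → 66
ticket_id=10: ✓ → 9
reopens_sum = 55 + 45 + 14 + 76 + 85 + 28 + 95 + 66 + 9 = 473

473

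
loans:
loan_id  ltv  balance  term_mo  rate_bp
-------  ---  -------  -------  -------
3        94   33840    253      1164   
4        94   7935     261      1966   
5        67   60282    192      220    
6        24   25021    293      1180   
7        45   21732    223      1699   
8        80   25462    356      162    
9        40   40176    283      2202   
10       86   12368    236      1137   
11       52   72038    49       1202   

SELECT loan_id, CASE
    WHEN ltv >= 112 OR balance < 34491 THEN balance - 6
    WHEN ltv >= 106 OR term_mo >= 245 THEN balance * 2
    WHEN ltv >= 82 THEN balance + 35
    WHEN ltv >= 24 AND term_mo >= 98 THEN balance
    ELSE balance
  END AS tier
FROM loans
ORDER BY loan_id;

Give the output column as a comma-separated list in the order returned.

33834, 7929, 60282, 25015, 21726, 25456, 80352, 12362, 72038

loan_id=3: ltv >= 112 OR balance < 34491 → 33834
loan_id=4: ltv >= 112 OR balance < 34491 → 7929
loan_id=5: ltv >= 24 AND term_mo >= 98 → 60282
loan_id=6: ltv >= 112 OR balance < 34491 → 25015
loan_id=7: ltv >= 112 OR balance < 34491 → 21726
loan_id=8: ltv >= 112 OR balance < 34491 → 25456
loan_id=9: ltv >= 106 OR term_mo >= 245 → 80352
loan_id=10: ltv >= 112 OR balance < 34491 → 12362
loan_id=11: ELSE → 72038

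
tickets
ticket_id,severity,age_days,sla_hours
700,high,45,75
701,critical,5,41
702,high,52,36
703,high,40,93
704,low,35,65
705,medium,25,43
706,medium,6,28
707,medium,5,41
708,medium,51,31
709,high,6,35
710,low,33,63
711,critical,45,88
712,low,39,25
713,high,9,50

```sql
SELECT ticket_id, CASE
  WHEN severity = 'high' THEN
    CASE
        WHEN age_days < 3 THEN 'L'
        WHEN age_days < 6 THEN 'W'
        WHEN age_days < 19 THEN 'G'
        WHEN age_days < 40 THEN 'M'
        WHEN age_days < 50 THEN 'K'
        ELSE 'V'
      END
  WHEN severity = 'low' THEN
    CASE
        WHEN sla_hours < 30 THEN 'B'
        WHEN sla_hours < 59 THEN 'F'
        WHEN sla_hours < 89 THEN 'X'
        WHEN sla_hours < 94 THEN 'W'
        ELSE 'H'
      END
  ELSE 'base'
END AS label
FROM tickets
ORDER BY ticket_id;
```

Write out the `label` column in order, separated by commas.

K, base, V, K, X, base, base, base, base, G, X, base, B, G

ticket_id=700: severity='high' → inner[age_days < 50] → K
ticket_id=701: severity='critical' → outer ELSE → base
ticket_id=702: severity='high' → inner[ELSE] → V
ticket_id=703: severity='high' → inner[age_days < 50] → K
ticket_id=704: severity='low' → inner[sla_hours < 89] → X
ticket_id=705: severity='medium' → outer ELSE → base
ticket_id=706: severity='medium' → outer ELSE → base
ticket_id=707: severity='medium' → outer ELSE → base
ticket_id=708: severity='medium' → outer ELSE → base
ticket_id=709: severity='high' → inner[age_days < 19] → G
ticket_id=710: severity='low' → inner[sla_hours < 89] → X
ticket_id=711: severity='critical' → outer ELSE → base
ticket_id=712: severity='low' → inner[sla_hours < 30] → B
ticket_id=713: severity='high' → inner[age_days < 19] → G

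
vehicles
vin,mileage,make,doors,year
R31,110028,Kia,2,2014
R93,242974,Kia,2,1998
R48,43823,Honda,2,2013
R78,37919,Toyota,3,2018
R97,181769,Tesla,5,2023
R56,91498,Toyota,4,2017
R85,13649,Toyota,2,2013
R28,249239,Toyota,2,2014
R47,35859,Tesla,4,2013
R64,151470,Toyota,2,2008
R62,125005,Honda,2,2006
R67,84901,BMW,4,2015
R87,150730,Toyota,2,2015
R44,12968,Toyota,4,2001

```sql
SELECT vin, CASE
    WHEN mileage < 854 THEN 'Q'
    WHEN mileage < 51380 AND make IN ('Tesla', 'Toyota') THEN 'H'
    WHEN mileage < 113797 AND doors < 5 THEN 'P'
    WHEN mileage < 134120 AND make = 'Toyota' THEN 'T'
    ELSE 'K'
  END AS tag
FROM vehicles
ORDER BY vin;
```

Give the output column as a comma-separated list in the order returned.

K, P, H, H, P, P, K, K, P, H, H, K, K, K

vin=R28: ELSE → K
vin=R31: mileage < 113797 AND doors < 5 → P
vin=R44: mileage < 51380 AND make IN ('Tesla', 'Toyota') → H
vin=R47: mileage < 51380 AND make IN ('Tesla', 'Toyota') → H
vin=R48: mileage < 113797 AND doors < 5 → P
vin=R56: mileage < 113797 AND doors < 5 → P
vin=R62: ELSE → K
vin=R64: ELSE → K
vin=R67: mileage < 113797 AND doors < 5 → P
vin=R78: mileage < 51380 AND make IN ('Tesla', 'Toyota') → H
vin=R85: mileage < 51380 AND make IN ('Tesla', 'Toyota') → H
vin=R87: ELSE → K
vin=R93: ELSE → K
vin=R97: ELSE → K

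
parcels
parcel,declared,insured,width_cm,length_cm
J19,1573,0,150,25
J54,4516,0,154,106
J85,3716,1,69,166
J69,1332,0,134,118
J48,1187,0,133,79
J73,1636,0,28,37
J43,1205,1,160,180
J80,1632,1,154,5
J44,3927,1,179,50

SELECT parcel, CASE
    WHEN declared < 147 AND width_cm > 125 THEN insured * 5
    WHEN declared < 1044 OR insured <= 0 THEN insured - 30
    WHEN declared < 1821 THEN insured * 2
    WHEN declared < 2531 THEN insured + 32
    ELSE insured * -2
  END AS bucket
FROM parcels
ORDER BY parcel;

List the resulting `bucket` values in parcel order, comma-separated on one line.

-30, 2, -2, -30, -30, -30, -30, 2, -2

parcel=J19: declared < 1044 OR insured <= 0 → -30
parcel=J43: declared < 1821 → 2
parcel=J44: ELSE → -2
parcel=J48: declared < 1044 OR insured <= 0 → -30
parcel=J54: declared < 1044 OR insured <= 0 → -30
parcel=J69: declared < 1044 OR insured <= 0 → -30
parcel=J73: declared < 1044 OR insured <= 0 → -30
parcel=J80: declared < 1821 → 2
parcel=J85: ELSE → -2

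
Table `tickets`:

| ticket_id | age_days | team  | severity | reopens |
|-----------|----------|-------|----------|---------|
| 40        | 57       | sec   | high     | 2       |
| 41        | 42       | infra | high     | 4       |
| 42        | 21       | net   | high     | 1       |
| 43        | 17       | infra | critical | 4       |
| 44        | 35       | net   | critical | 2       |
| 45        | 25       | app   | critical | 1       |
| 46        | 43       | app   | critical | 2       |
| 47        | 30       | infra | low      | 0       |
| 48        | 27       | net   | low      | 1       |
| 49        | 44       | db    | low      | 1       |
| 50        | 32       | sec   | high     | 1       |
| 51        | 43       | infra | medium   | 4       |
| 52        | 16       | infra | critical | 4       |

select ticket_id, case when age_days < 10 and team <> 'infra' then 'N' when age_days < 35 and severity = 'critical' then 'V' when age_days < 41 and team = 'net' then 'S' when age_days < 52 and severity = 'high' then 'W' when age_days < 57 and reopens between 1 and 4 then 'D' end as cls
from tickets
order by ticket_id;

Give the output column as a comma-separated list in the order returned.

ticket_id=40: (no match → NULL) → NULL
ticket_id=41: age_days < 52 and severity = 'high' → W
ticket_id=42: age_days < 41 and team = 'net' → S
ticket_id=43: age_days < 35 and severity = 'critical' → V
ticket_id=44: age_days < 41 and team = 'net' → S
ticket_id=45: age_days < 35 and severity = 'critical' → V
ticket_id=46: age_days < 57 and reopens between 1 and 4 → D
ticket_id=47: (no match → NULL) → NULL
ticket_id=48: age_days < 41 and team = 'net' → S
ticket_id=49: age_days < 57 and reopens between 1 and 4 → D
ticket_id=50: age_days < 52 and severity = 'high' → W
ticket_id=51: age_days < 57 and reopens between 1 and 4 → D
ticket_id=52: age_days < 35 and severity = 'critical' → V

NULL, W, S, V, S, V, D, NULL, S, D, W, D, V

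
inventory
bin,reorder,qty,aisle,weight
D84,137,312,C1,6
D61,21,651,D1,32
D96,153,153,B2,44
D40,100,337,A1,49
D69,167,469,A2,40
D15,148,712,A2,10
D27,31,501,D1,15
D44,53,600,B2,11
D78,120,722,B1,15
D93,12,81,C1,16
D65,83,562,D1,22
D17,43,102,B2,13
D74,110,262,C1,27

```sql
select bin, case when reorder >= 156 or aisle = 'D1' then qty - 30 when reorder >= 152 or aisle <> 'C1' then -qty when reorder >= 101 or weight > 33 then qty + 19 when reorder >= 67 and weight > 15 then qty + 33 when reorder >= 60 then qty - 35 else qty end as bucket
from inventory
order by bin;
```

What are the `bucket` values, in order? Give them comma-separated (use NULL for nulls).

-712, -102, 471, -337, -600, 621, 532, 439, 281, -722, 331, 81, -153

bin=D15: reorder >= 152 or aisle <> 'C1' → -712
bin=D17: reorder >= 152 or aisle <> 'C1' → -102
bin=D27: reorder >= 156 or aisle = 'D1' → 471
bin=D40: reorder >= 152 or aisle <> 'C1' → -337
bin=D44: reorder >= 152 or aisle <> 'C1' → -600
bin=D61: reorder >= 156 or aisle = 'D1' → 621
bin=D65: reorder >= 156 or aisle = 'D1' → 532
bin=D69: reorder >= 156 or aisle = 'D1' → 439
bin=D74: reorder >= 101 or weight > 33 → 281
bin=D78: reorder >= 152 or aisle <> 'C1' → -722
bin=D84: reorder >= 101 or weight > 33 → 331
bin=D93: ELSE → 81
bin=D96: reorder >= 152 or aisle <> 'C1' → -153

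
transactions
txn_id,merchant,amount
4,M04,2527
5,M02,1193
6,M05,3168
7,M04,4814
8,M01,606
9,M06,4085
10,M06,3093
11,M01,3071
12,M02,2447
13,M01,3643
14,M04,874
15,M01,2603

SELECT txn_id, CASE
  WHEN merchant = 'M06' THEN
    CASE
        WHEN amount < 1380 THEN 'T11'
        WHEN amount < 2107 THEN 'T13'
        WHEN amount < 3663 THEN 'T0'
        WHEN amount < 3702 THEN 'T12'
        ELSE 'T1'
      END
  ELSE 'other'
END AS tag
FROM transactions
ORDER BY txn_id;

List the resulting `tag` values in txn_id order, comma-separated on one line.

other, other, other, other, other, T1, T0, other, other, other, other, other

txn_id=4: merchant='M04' → outer ELSE → other
txn_id=5: merchant='M02' → outer ELSE → other
txn_id=6: merchant='M05' → outer ELSE → other
txn_id=7: merchant='M04' → outer ELSE → other
txn_id=8: merchant='M01' → outer ELSE → other
txn_id=9: merchant='M06' → inner[ELSE] → T1
txn_id=10: merchant='M06' → inner[amount < 3663] → T0
txn_id=11: merchant='M01' → outer ELSE → other
txn_id=12: merchant='M02' → outer ELSE → other
txn_id=13: merchant='M01' → outer ELSE → other
txn_id=14: merchant='M04' → outer ELSE → other
txn_id=15: merchant='M01' → outer ELSE → other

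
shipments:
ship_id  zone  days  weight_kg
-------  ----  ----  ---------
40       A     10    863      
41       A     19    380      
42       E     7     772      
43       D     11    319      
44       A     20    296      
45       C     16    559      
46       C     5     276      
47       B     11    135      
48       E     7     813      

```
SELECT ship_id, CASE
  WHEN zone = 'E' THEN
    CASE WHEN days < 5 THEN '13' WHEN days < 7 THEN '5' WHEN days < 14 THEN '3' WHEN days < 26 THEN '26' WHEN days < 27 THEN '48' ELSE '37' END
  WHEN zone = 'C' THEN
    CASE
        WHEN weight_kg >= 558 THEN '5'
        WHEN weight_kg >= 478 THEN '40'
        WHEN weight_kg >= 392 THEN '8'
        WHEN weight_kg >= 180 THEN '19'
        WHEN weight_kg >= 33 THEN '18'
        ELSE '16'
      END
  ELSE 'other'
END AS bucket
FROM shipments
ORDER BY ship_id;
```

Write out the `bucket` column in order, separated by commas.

other, other, 3, other, other, 5, 19, other, 3

ship_id=40: zone='A' → outer ELSE → other
ship_id=41: zone='A' → outer ELSE → other
ship_id=42: zone='E' → inner[days < 14] → 3
ship_id=43: zone='D' → outer ELSE → other
ship_id=44: zone='A' → outer ELSE → other
ship_id=45: zone='C' → inner[weight_kg >= 558] → 5
ship_id=46: zone='C' → inner[weight_kg >= 180] → 19
ship_id=47: zone='B' → outer ELSE → other
ship_id=48: zone='E' → inner[days < 14] → 3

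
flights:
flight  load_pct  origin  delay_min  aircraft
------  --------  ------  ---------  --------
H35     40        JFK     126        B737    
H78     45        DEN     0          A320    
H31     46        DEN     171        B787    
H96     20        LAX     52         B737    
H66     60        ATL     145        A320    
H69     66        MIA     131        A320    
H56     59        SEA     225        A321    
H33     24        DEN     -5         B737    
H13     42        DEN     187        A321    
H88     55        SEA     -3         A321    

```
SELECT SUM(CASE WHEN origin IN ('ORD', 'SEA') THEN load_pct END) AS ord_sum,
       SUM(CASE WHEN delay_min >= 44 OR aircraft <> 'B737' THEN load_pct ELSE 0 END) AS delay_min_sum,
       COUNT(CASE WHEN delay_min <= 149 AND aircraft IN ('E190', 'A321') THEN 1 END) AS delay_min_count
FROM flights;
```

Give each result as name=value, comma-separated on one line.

ord_sum=114, delay_min_sum=433, delay_min_count=1

[ord_sum: origin IN ('ORD', 'SEA')]
flight=H35: ✗
flight=H78: ✗
flight=H31: ✗
flight=H96: ✗
flight=H66: ✗
flight=H69: ✗
flight=H56: ✓ → 59
flight=H33: ✗
flight=H13: ✗
flight=H88: ✓ → 55
ord_sum = 59 + 55 = 114
—
[delay_min_sum: delay_min >= 44 OR aircraft <> 'B737']
flight=H35: ✓ → 40
flight=H78: ✓ → 45
flight=H31: ✓ → 46
flight=H96: ✓ → 20
flight=H66: ✓ → 60
flight=H69: ✓ → 66
flight=H56: ✓ → 59
flight=H33: ✗
flight=H13: ✓ → 42
flight=H88: ✓ → 55
delay_min_sum = 40 + 45 + 46 + 20 + 60 + 66 + 59 + 42 + 55 = 433
—
[delay_min_count: delay_min <= 149 AND aircraft IN ('E190', 'A321')]
flight=H35: ✗
flight=H78: ✗
flight=H31: ✗
flight=H96: ✗
flight=H66: ✗
flight=H69: ✗
flight=H56: ✗
flight=H33: ✗
flight=H13: ✗
flight=H88: ✓ → 1
delay_min_count = COUNT(1) = 1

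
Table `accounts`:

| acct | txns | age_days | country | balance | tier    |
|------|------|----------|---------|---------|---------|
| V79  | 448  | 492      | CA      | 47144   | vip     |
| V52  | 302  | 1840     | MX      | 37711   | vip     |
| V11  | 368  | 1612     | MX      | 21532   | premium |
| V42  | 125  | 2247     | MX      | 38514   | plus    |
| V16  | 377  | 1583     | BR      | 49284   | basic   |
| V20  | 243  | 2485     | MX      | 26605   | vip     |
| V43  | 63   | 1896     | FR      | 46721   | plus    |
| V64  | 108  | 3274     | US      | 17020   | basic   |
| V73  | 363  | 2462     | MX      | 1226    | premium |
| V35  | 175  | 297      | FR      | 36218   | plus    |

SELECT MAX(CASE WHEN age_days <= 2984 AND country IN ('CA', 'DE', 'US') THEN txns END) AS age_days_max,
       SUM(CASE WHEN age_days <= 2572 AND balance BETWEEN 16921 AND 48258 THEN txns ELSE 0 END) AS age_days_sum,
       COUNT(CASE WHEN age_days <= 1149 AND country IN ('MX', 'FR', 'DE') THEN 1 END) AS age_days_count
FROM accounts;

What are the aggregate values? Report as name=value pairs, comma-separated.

[age_days_max: age_days <= 2984 AND country IN ('CA', 'DE', 'US')]
acct=V79: ✓ → 448
acct=V52: ✗
acct=V11: ✗
acct=V42: ✗
acct=V16: ✗
acct=V20: ✗
acct=V43: ✗
acct=V64: ✗
acct=V73: ✗
acct=V35: ✗
age_days_max = MAX(448) = 448
—
[age_days_sum: age_days <= 2572 AND balance BETWEEN 16921 AND 48258]
acct=V79: ✓ → 448
acct=V52: ✓ → 302
acct=V11: ✓ → 368
acct=V42: ✓ → 125
acct=V16: ✗
acct=V20: ✓ → 243
acct=V43: ✓ → 63
acct=V64: ✗
acct=V73: ✗
acct=V35: ✓ → 175
age_days_sum = 448 + 302 + 368 + 125 + 243 + 63 + 175 = 1724
—
[age_days_count: age_days <= 1149 AND country IN ('MX', 'FR', 'DE')]
acct=V79: ✗
acct=V52: ✗
acct=V11: ✗
acct=V42: ✗
acct=V16: ✗
acct=V20: ✗
acct=V43: ✗
acct=V64: ✗
acct=V73: ✗
acct=V35: ✓ → 1
age_days_count = COUNT(1) = 1

age_days_max=448, age_days_sum=1724, age_days_count=1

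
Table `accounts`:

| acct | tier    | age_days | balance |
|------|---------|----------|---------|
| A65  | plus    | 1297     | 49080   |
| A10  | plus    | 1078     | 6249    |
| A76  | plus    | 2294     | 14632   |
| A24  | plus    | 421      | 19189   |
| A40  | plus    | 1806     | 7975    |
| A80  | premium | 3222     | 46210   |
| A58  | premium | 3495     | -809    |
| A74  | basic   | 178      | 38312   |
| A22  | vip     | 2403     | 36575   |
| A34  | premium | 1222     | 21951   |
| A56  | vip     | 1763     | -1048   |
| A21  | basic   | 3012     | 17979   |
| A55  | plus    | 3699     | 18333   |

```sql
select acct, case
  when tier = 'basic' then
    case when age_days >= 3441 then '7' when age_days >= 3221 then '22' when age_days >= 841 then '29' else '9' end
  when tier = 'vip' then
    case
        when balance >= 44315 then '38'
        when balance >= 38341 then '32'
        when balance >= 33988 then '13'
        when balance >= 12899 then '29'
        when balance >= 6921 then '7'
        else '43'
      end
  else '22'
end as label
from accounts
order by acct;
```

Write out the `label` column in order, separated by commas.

acct=A10: tier='plus' → outer ELSE → 22
acct=A21: tier='basic' → inner[age_days >= 841] → 29
acct=A22: tier='vip' → inner[balance >= 33988] → 13
acct=A24: tier='plus' → outer ELSE → 22
acct=A34: tier='premium' → outer ELSE → 22
acct=A40: tier='plus' → outer ELSE → 22
acct=A55: tier='plus' → outer ELSE → 22
acct=A56: tier='vip' → inner[ELSE] → 43
acct=A58: tier='premium' → outer ELSE → 22
acct=A65: tier='plus' → outer ELSE → 22
acct=A74: tier='basic' → inner[ELSE] → 9
acct=A76: tier='plus' → outer ELSE → 22
acct=A80: tier='premium' → outer ELSE → 22

22, 29, 13, 22, 22, 22, 22, 43, 22, 22, 9, 22, 22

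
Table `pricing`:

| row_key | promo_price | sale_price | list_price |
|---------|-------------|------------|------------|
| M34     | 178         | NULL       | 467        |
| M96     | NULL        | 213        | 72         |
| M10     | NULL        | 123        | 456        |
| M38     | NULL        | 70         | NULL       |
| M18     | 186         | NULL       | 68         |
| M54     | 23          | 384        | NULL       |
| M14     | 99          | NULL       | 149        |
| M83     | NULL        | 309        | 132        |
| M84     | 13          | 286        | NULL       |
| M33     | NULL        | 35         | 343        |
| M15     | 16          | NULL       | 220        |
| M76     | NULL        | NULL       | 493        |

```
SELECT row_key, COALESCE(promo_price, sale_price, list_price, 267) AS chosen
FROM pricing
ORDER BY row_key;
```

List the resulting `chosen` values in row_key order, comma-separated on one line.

row_key=M10: promo_price=NULL, sale_price=123 → 123
row_key=M14: promo_price=99 → 99
row_key=M15: promo_price=16 → 16
row_key=M18: promo_price=186 → 186
row_key=M33: promo_price=NULL, sale_price=35 → 35
row_key=M34: promo_price=178 → 178
row_key=M38: promo_price=NULL, sale_price=70 → 70
row_key=M54: promo_price=23 → 23
row_key=M76: promo_price=NULL, sale_price=NULL, list_price=493 → 493
row_key=M83: promo_price=NULL, sale_price=309 → 309
row_key=M84: promo_price=13 → 13
row_key=M96: promo_price=NULL, sale_price=213 → 213

123, 99, 16, 186, 35, 178, 70, 23, 493, 309, 13, 213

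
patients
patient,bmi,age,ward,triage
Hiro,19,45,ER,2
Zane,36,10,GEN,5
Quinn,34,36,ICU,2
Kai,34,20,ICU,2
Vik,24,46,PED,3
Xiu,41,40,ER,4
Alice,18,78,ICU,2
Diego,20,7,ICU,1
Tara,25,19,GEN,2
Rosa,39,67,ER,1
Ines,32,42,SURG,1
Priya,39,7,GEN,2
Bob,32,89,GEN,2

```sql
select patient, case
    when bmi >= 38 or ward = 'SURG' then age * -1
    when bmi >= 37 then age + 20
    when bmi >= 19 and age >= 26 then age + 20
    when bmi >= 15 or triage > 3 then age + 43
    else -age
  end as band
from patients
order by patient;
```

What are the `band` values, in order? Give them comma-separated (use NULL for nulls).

patient=Alice: bmi >= 15 or triage > 3 → 121
patient=Bob: bmi >= 19 and age >= 26 → 109
patient=Diego: bmi >= 15 or triage > 3 → 50
patient=Hiro: bmi >= 19 and age >= 26 → 65
patient=Ines: bmi >= 38 or ward = 'SURG' → -42
patient=Kai: bmi >= 15 or triage > 3 → 63
patient=Priya: bmi >= 38 or ward = 'SURG' → -7
patient=Quinn: bmi >= 19 and age >= 26 → 56
patient=Rosa: bmi >= 38 or ward = 'SURG' → -67
patient=Tara: bmi >= 15 or triage > 3 → 62
patient=Vik: bmi >= 19 and age >= 26 → 66
patient=Xiu: bmi >= 38 or ward = 'SURG' → -40
patient=Zane: bmi >= 15 or triage > 3 → 53

121, 109, 50, 65, -42, 63, -7, 56, -67, 62, 66, -40, 53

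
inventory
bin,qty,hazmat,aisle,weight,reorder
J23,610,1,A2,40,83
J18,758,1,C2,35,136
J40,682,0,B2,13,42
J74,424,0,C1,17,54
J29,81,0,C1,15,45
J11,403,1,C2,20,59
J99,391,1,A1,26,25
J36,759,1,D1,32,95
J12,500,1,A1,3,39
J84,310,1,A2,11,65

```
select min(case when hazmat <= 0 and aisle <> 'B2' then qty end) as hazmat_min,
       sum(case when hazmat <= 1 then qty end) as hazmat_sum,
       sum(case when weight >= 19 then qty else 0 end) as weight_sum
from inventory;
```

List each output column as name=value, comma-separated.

hazmat_min=81, hazmat_sum=4918, weight_sum=2921

[hazmat_min: hazmat <= 0 and aisle <> 'B2']
bin=J23: ✗
bin=J18: ✗
bin=J40: ✗
bin=J74: ✓ → 424
bin=J29: ✓ → 81
bin=J11: ✗
bin=J99: ✗
bin=J36: ✗
bin=J12: ✗
bin=J84: ✗
hazmat_min = MIN(424, 81) = 81
—
[hazmat_sum: hazmat <= 1]
bin=J23: ✓ → 610
bin=J18: ✓ → 758
bin=J40: ✓ → 682
bin=J74: ✓ → 424
bin=J29: ✓ → 81
bin=J11: ✓ → 403
bin=J99: ✓ → 391
bin=J36: ✓ → 759
bin=J12: ✓ → 500
bin=J84: ✓ → 310
hazmat_sum = 610 + 758 + 682 + 424 + 81 + 403 + 391 + 759 + 500 + 310 = 4918
—
[weight_sum: weight >= 19]
bin=J23: ✓ → 610
bin=J18: ✓ → 758
bin=J40: ✗
bin=J74: ✗
bin=J29: ✗
bin=J11: ✓ → 403
bin=J99: ✓ → 391
bin=J36: ✓ → 759
bin=J12: ✗
bin=J84: ✗
weight_sum = 610 + 758 + 403 + 391 + 759 = 2921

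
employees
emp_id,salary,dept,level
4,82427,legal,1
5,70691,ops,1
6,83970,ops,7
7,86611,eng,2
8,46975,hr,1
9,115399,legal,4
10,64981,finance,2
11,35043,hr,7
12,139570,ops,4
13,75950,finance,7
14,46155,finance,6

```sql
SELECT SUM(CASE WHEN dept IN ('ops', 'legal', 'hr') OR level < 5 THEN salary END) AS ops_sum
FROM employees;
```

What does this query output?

725667

emp_id=4: ✓ → 82427
emp_id=5: ✓ → 70691
emp_id=6: ✓ → 83970
emp_id=7: ✓ → 86611
emp_id=8: ✓ → 46975
emp_id=9: ✓ → 115399
emp_id=10: ✓ → 64981
emp_id=11: ✓ → 35043
emp_id=12: ✓ → 139570
emp_id=13: ✗
emp_id=14: ✗
ops_sum = 82427 + 70691 + 83970 + 86611 + 46975 + 115399 + 64981 + 35043 + 139570 = 725667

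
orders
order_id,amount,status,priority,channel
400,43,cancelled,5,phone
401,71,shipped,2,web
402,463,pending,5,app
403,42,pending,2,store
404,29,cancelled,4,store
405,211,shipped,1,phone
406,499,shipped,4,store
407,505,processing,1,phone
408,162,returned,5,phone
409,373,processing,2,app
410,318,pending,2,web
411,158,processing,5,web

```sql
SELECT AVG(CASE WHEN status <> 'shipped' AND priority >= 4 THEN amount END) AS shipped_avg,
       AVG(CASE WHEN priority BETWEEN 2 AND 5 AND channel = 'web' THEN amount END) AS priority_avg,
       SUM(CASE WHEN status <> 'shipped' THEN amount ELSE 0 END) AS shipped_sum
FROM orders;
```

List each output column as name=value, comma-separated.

[shipped_avg: status <> 'shipped' AND priority >= 4]
order_id=400: ✓ → 43
order_id=401: ✗
order_id=402: ✓ → 463
order_id=403: ✗
order_id=404: ✓ → 29
order_id=405: ✗
order_id=406: ✗
order_id=407: ✗
order_id=408: ✓ → 162
order_id=409: ✗
order_id=410: ✗
order_id=411: ✓ → 158
shipped_avg = (43 + 463 + 29 + 162 + 158) / 5 = 171
—
[priority_avg: priority BETWEEN 2 AND 5 AND channel = 'web']
order_id=400: ✗
order_id=401: ✓ → 71
order_id=402: ✗
order_id=403: ✗
order_id=404: ✗
order_id=405: ✗
order_id=406: ✗
order_id=407: ✗
order_id=408: ✗
order_id=409: ✗
order_id=410: ✓ → 318
order_id=411: ✓ → 158
priority_avg = (71 + 318 + 158) / 3 = 182.3333333333
—
[shipped_sum: status <> 'shipped']
order_id=400: ✓ → 43
order_id=401: ✗
order_id=402: ✓ → 463
order_id=403: ✓ → 42
order_id=404: ✓ → 29
order_id=405: ✗
order_id=406: ✗
order_id=407: ✓ → 505
order_id=408: ✓ → 162
order_id=409: ✓ → 373
order_id=410: ✓ → 318
order_id=411: ✓ → 158
shipped_sum = 43 + 463 + 42 + 29 + 505 + 162 + 373 + 318 + 158 = 2093

shipped_avg=171, priority_avg=182.3333333333, shipped_sum=2093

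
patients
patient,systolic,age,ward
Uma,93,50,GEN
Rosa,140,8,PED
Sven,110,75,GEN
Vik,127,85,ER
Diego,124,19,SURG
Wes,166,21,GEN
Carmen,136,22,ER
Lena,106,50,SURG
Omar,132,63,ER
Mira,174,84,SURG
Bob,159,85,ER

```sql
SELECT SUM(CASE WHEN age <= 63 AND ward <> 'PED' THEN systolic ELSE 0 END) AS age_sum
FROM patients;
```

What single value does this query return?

patient=Uma: ✓ → 93
patient=Rosa: ✗
patient=Sven: ✗
patient=Vik: ✗
patient=Diego: ✓ → 124
patient=Wes: ✓ → 166
patient=Carmen: ✓ → 136
patient=Lena: ✓ → 106
patient=Omar: ✓ → 132
patient=Mira: ✗
patient=Bob: ✗
age_sum = 93 + 124 + 166 + 136 + 106 + 132 = 757

757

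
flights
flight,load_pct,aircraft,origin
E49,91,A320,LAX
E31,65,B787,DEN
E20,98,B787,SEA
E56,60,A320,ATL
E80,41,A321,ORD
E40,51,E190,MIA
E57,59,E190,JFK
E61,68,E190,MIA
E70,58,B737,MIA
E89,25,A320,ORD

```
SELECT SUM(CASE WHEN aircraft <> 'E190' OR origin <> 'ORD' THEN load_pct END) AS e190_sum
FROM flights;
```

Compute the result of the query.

616

flight=E49: ✓ → 91
flight=E31: ✓ → 65
flight=E20: ✓ → 98
flight=E56: ✓ → 60
flight=E80: ✓ → 41
flight=E40: ✓ → 51
flight=E57: ✓ → 59
flight=E61: ✓ → 68
flight=E70: ✓ → 58
flight=E89: ✓ → 25
e190_sum = 91 + 65 + 98 + 60 + 41 + 51 + 59 + 68 + 58 + 25 = 616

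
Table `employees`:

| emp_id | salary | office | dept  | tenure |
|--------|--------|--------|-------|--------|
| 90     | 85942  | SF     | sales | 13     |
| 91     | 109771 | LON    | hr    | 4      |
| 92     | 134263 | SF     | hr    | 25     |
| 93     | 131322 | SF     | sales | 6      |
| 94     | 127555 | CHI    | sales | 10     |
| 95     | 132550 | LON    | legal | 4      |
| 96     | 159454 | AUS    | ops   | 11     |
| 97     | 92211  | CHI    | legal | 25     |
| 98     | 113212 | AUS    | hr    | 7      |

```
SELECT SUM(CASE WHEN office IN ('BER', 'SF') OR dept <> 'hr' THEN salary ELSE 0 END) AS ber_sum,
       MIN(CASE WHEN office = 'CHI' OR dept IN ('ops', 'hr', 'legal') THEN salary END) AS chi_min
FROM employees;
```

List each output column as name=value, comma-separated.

[ber_sum: office IN ('BER', 'SF') OR dept <> 'hr']
emp_id=90: ✓ → 85942
emp_id=91: ✗
emp_id=92: ✓ → 134263
emp_id=93: ✓ → 131322
emp_id=94: ✓ → 127555
emp_id=95: ✓ → 132550
emp_id=96: ✓ → 159454
emp_id=97: ✓ → 92211
emp_id=98: ✗
ber_sum = 85942 + 134263 + 131322 + 127555 + 132550 + 159454 + 92211 = 863297
—
[chi_min: office = 'CHI' OR dept IN ('ops', 'hr', 'legal')]
emp_id=90: ✗
emp_id=91: ✓ → 109771
emp_id=92: ✓ → 134263
emp_id=93: ✗
emp_id=94: ✓ → 127555
emp_id=95: ✓ → 132550
emp_id=96: ✓ → 159454
emp_id=97: ✓ → 92211
emp_id=98: ✓ → 113212
chi_min = MIN(109771, 134263, 127555, 132550, 159454, 92211, 113212) = 92211

ber_sum=863297, chi_min=92211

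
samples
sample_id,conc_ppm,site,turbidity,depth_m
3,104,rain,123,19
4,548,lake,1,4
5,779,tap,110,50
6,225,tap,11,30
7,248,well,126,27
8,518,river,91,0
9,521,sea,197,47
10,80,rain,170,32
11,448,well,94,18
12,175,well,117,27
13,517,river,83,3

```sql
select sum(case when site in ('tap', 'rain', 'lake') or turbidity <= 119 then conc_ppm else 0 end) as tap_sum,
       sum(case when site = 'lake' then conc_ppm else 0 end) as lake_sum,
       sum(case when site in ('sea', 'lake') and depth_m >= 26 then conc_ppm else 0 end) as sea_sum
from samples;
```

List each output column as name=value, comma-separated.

tap_sum=3394, lake_sum=548, sea_sum=521

[tap_sum: site in ('tap', 'rain', 'lake') or turbidity <= 119]
sample_id=3: ✓ → 104
sample_id=4: ✓ → 548
sample_id=5: ✓ → 779
sample_id=6: ✓ → 225
sample_id=7: ✗
sample_id=8: ✓ → 518
sample_id=9: ✗
sample_id=10: ✓ → 80
sample_id=11: ✓ → 448
sample_id=12: ✓ → 175
sample_id=13: ✓ → 517
tap_sum = 104 + 548 + 779 + 225 + 518 + 80 + 448 + 175 + 517 = 3394
—
[lake_sum: site = 'lake']
sample_id=3: ✗
sample_id=4: ✓ → 548
sample_id=5: ✗
sample_id=6: ✗
sample_id=7: ✗
sample_id=8: ✗
sample_id=9: ✗
sample_id=10: ✗
sample_id=11: ✗
sample_id=12: ✗
sample_id=13: ✗
lake_sum = 548
—
[sea_sum: site in ('sea', 'lake') and depth_m >= 26]
sample_id=3: ✗
sample_id=4: ✗
sample_id=5: ✗
sample_id=6: ✗
sample_id=7: ✗
sample_id=8: ✗
sample_id=9: ✓ → 521
sample_id=10: ✗
sample_id=11: ✗
sample_id=12: ✗
sample_id=13: ✗
sea_sum = 521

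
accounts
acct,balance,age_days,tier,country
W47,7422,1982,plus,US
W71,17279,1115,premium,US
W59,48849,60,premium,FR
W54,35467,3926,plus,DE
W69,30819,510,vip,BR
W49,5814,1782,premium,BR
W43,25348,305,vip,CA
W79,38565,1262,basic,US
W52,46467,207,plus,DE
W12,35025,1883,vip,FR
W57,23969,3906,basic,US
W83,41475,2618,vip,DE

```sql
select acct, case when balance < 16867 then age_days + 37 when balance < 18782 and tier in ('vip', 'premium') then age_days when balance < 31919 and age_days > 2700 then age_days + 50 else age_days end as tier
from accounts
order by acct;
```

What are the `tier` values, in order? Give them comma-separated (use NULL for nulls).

acct=W12: ELSE → 1883
acct=W43: ELSE → 305
acct=W47: balance < 16867 → 2019
acct=W49: balance < 16867 → 1819
acct=W52: ELSE → 207
acct=W54: ELSE → 3926
acct=W57: balance < 31919 and age_days > 2700 → 3956
acct=W59: ELSE → 60
acct=W69: ELSE → 510
acct=W71: balance < 18782 and tier in ('vip', 'premium') → 1115
acct=W79: ELSE → 1262
acct=W83: ELSE → 2618

1883, 305, 2019, 1819, 207, 3926, 3956, 60, 510, 1115, 1262, 2618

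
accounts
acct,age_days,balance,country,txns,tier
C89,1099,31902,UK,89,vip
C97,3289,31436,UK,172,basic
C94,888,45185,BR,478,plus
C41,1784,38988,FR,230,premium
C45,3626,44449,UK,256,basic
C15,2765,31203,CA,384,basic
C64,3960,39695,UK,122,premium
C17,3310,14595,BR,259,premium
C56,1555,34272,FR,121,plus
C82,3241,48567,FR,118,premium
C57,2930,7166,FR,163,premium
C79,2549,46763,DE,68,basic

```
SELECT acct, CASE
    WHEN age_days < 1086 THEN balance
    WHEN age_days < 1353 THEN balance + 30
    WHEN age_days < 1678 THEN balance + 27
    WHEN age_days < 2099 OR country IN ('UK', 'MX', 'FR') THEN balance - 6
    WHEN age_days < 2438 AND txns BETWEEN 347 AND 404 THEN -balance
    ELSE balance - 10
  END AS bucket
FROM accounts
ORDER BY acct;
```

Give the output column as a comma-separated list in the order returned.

acct=C15: ELSE → 31193
acct=C17: ELSE → 14585
acct=C41: age_days < 2099 OR country IN ('UK', 'MX', 'FR') → 38982
acct=C45: age_days < 2099 OR country IN ('UK', 'MX', 'FR') → 44443
acct=C56: age_days < 1678 → 34299
acct=C57: age_days < 2099 OR country IN ('UK', 'MX', 'FR') → 7160
acct=C64: age_days < 2099 OR country IN ('UK', 'MX', 'FR') → 39689
acct=C79: ELSE → 46753
acct=C82: age_days < 2099 OR country IN ('UK', 'MX', 'FR') → 48561
acct=C89: age_days < 1353 → 31932
acct=C94: age_days < 1086 → 45185
acct=C97: age_days < 2099 OR country IN ('UK', 'MX', 'FR') → 31430

31193, 14585, 38982, 44443, 34299, 7160, 39689, 46753, 48561, 31932, 45185, 31430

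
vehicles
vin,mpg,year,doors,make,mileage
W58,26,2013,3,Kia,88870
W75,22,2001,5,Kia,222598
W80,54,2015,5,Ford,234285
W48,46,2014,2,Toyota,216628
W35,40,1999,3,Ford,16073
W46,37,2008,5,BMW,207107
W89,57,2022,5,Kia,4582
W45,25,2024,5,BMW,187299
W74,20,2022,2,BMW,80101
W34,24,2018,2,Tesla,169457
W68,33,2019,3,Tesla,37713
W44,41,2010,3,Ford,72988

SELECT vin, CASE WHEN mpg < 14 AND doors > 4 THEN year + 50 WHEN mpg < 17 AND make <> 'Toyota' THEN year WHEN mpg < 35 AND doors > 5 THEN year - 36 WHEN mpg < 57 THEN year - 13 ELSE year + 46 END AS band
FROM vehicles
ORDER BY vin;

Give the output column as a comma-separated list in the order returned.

2005, 1986, 1997, 2011, 1995, 2001, 2000, 2006, 2009, 1988, 2002, 2068

vin=W34: mpg < 57 → 2005
vin=W35: mpg < 57 → 1986
vin=W44: mpg < 57 → 1997
vin=W45: mpg < 57 → 2011
vin=W46: mpg < 57 → 1995
vin=W48: mpg < 57 → 2001
vin=W58: mpg < 57 → 2000
vin=W68: mpg < 57 → 2006
vin=W74: mpg < 57 → 2009
vin=W75: mpg < 57 → 1988
vin=W80: mpg < 57 → 2002
vin=W89: ELSE → 2068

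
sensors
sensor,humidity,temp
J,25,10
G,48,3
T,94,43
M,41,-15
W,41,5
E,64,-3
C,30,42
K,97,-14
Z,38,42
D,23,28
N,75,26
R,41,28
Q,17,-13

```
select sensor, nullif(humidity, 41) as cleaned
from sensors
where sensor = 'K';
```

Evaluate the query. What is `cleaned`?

97

sensor = K: humidity=97, temp=-14.
humidity=97 vs 41: differ → 97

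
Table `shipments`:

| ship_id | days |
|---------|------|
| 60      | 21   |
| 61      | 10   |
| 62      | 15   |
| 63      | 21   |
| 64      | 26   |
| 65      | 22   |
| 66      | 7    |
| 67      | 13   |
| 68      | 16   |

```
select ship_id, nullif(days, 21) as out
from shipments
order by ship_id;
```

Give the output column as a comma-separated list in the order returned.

NULL, 10, 15, NULL, 26, 22, 7, 13, 16

ship_id=60: days=21 vs 21: equal → NULL
ship_id=61: days=10 vs 21: differ → 10
ship_id=62: days=15 vs 21: differ → 15
ship_id=63: days=21 vs 21: equal → NULL
ship_id=64: days=26 vs 21: differ → 26
ship_id=65: days=22 vs 21: differ → 22
ship_id=66: days=7 vs 21: differ → 7
ship_id=67: days=13 vs 21: differ → 13
ship_id=68: days=16 vs 21: differ → 16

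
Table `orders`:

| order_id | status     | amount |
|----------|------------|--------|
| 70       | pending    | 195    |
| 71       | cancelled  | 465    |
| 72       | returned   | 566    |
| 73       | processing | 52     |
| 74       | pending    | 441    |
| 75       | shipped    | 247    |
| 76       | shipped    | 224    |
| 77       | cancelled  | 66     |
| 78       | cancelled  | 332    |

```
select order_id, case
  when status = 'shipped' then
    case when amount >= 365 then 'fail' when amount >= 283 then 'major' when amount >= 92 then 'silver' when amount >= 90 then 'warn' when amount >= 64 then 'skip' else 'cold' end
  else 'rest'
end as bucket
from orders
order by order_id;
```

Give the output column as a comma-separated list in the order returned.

order_id=70: status='pending' → outer ELSE → rest
order_id=71: status='cancelled' → outer ELSE → rest
order_id=72: status='returned' → outer ELSE → rest
order_id=73: status='processing' → outer ELSE → rest
order_id=74: status='pending' → outer ELSE → rest
order_id=75: status='shipped' → inner[amount >= 92] → silver
order_id=76: status='shipped' → inner[amount >= 92] → silver
order_id=77: status='cancelled' → outer ELSE → rest
order_id=78: status='cancelled' → outer ELSE → rest

rest, rest, rest, rest, rest, silver, silver, rest, rest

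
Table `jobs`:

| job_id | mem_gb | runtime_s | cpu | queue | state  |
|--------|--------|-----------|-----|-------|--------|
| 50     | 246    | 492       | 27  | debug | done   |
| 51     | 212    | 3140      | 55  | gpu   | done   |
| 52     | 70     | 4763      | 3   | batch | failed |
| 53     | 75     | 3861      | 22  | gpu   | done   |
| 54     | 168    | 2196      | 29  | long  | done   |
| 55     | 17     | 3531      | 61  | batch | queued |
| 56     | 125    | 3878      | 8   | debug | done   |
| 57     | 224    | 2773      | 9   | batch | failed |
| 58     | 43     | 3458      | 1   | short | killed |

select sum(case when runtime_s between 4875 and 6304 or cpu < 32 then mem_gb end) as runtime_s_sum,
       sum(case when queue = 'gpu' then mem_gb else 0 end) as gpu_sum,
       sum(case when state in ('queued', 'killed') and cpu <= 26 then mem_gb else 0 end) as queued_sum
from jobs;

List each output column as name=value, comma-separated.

[runtime_s_sum: runtime_s between 4875 and 6304 or cpu < 32]
job_id=50: ✓ → 246
job_id=51: ✗
job_id=52: ✓ → 70
job_id=53: ✓ → 75
job_id=54: ✓ → 168
job_id=55: ✗
job_id=56: ✓ → 125
job_id=57: ✓ → 224
job_id=58: ✓ → 43
runtime_s_sum = 246 + 70 + 75 + 168 + 125 + 224 + 43 = 951
—
[gpu_sum: queue = 'gpu']
job_id=50: ✗
job_id=51: ✓ → 212
job_id=52: ✗
job_id=53: ✓ → 75
job_id=54: ✗
job_id=55: ✗
job_id=56: ✗
job_id=57: ✗
job_id=58: ✗
gpu_sum = 212 + 75 = 287
—
[queued_sum: state in ('queued', 'killed') and cpu <= 26]
job_id=50: ✗
job_id=51: ✗
job_id=52: ✗
job_id=53: ✗
job_id=54: ✗
job_id=55: ✗
job_id=56: ✗
job_id=57: ✗
job_id=58: ✓ → 43
queued_sum = 43

runtime_s_sum=951, gpu_sum=287, queued_sum=43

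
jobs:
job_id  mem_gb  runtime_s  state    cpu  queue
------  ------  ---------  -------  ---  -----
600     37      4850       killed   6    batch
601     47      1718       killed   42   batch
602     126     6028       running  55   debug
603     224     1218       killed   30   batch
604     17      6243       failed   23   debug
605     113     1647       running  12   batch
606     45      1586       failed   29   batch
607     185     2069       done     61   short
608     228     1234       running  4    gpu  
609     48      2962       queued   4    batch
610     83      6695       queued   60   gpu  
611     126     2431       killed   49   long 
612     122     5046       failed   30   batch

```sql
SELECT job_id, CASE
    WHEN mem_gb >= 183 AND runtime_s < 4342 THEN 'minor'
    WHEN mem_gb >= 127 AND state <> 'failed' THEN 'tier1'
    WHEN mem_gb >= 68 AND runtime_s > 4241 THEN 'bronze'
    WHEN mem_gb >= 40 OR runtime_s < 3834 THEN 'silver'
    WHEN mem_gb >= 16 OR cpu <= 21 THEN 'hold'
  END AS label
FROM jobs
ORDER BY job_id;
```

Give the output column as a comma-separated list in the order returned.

job_id=600: mem_gb >= 16 OR cpu <= 21 → hold
job_id=601: mem_gb >= 40 OR runtime_s < 3834 → silver
job_id=602: mem_gb >= 68 AND runtime_s > 4241 → bronze
job_id=603: mem_gb >= 183 AND runtime_s < 4342 → minor
job_id=604: mem_gb >= 16 OR cpu <= 21 → hold
job_id=605: mem_gb >= 40 OR runtime_s < 3834 → silver
job_id=606: mem_gb >= 40 OR runtime_s < 3834 → silver
job_id=607: mem_gb >= 183 AND runtime_s < 4342 → minor
job_id=608: mem_gb >= 183 AND runtime_s < 4342 → minor
job_id=609: mem_gb >= 40 OR runtime_s < 3834 → silver
job_id=610: mem_gb >= 68 AND runtime_s > 4241 → bronze
job_id=611: mem_gb >= 40 OR runtime_s < 3834 → silver
job_id=612: mem_gb >= 68 AND runtime_s > 4241 → bronze

hold, silver, bronze, minor, hold, silver, silver, minor, minor, silver, bronze, silver, bronze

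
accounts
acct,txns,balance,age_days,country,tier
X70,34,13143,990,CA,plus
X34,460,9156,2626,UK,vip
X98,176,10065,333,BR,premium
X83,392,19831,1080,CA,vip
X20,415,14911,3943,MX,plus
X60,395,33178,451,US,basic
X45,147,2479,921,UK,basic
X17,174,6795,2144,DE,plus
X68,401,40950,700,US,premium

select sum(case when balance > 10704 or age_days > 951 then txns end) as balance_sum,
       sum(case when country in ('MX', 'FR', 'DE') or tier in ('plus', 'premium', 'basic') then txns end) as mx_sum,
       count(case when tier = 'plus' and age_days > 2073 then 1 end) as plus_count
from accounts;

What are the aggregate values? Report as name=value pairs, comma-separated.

[balance_sum: balance > 10704 or age_days > 951]
acct=X70: ✓ → 34
acct=X34: ✓ → 460
acct=X98: ✗
acct=X83: ✓ → 392
acct=X20: ✓ → 415
acct=X60: ✓ → 395
acct=X45: ✗
acct=X17: ✓ → 174
acct=X68: ✓ → 401
balance_sum = 34 + 460 + 392 + 415 + 395 + 174 + 401 = 2271
—
[mx_sum: country in ('MX', 'FR', 'DE') or tier in ('plus', 'premium', 'basic')]
acct=X70: ✓ → 34
acct=X34: ✗
acct=X98: ✓ → 176
acct=X83: ✗
acct=X20: ✓ → 415
acct=X60: ✓ → 395
acct=X45: ✓ → 147
acct=X17: ✓ → 174
acct=X68: ✓ → 401
mx_sum = 34 + 176 + 415 + 395 + 147 + 174 + 401 = 1742
—
[plus_count: tier = 'plus' and age_days > 2073]
acct=X70: ✗
acct=X34: ✗
acct=X98: ✗
acct=X83: ✗
acct=X20: ✓ → 1
acct=X60: ✗
acct=X45: ✗
acct=X17: ✓ → 1
acct=X68: ✗
plus_count = COUNT(1, 1) = 2

balance_sum=2271, mx_sum=1742, plus_count=2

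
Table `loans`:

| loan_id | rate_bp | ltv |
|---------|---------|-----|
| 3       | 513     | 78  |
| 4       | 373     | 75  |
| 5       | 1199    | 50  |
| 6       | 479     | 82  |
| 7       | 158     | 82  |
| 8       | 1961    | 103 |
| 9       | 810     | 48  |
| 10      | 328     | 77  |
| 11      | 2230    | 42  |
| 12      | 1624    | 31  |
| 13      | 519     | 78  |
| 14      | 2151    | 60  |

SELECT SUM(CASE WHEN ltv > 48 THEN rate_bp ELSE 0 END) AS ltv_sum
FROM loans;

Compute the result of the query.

loan_id=3: ✓ → 513
loan_id=4: ✓ → 373
loan_id=5: ✓ → 1199
loan_id=6: ✓ → 479
loan_id=7: ✓ → 158
loan_id=8: ✓ → 1961
loan_id=9: ✗
loan_id=10: ✓ → 328
loan_id=11: ✗
loan_id=12: ✗
loan_id=13: ✓ → 519
loan_id=14: ✓ → 2151
ltv_sum = 513 + 373 + 1199 + 479 + 158 + 1961 + 328 + 519 + 2151 = 7681

7681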